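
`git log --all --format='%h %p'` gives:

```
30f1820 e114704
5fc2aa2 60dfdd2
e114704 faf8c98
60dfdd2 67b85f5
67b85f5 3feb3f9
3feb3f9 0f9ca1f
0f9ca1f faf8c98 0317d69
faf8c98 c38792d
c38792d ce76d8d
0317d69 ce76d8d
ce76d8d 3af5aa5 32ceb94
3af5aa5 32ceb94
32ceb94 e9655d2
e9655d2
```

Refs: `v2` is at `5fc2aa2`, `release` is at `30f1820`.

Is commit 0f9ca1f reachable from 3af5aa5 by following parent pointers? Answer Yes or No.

Ancestors of 3af5aa5: {32ceb94, 3af5aa5, e9655d2}.
0f9ca1f is not in that set, so it is not an ancestor of 3af5aa5.

No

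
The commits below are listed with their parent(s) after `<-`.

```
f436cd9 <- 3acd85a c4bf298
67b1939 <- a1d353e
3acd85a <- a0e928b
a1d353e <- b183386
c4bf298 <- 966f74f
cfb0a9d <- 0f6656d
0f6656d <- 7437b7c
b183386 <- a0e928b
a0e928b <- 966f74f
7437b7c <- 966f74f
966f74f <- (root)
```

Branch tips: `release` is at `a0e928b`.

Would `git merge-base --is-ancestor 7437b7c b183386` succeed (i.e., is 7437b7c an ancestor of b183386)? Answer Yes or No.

Ancestors of b183386: {966f74f, a0e928b, b183386}.
7437b7c is not in that set, so it is not an ancestor of b183386.

No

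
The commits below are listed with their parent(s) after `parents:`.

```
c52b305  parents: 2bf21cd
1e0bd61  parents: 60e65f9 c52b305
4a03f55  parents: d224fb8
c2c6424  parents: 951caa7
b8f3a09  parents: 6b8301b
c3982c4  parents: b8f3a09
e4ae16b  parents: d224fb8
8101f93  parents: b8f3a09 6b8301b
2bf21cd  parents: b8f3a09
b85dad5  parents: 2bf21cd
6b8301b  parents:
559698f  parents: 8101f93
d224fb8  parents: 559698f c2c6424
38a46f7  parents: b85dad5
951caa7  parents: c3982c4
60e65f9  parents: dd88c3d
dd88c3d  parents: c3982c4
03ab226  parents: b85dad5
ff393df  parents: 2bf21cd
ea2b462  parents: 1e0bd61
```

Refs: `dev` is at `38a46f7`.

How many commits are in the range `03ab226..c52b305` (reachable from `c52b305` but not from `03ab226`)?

Reachable from c52b305: {2bf21cd, 6b8301b, b8f3a09, c52b305}.
Reachable from 03ab226: {03ab226, 2bf21cd, 6b8301b, b85dad5, b8f3a09}.
In c52b305's history but not 03ab226's: {c52b305} — 1 commit.

1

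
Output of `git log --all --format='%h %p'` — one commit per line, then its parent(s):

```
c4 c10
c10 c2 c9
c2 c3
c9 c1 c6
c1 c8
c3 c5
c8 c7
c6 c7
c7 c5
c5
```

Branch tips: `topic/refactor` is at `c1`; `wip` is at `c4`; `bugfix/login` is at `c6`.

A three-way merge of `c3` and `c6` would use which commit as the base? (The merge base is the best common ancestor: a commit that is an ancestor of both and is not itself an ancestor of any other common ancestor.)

Ancestors of c3: {c3, c5}.
Ancestors of c6: {c5, c6, c7}.
Common ancestors: {c5}.
The only common ancestor is c5, so it is the merge base.

c5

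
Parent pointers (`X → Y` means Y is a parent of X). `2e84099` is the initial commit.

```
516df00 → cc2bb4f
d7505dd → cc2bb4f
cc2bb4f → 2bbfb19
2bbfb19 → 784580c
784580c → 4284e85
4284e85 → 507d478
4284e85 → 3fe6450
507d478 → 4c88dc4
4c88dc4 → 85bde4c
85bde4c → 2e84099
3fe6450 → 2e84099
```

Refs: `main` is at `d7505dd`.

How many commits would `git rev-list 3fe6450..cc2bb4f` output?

7

Reachable from cc2bb4f: {2bbfb19, 2e84099, 3fe6450, 4284e85, 4c88dc4, 507d478, 784580c, 85bde4c, cc2bb4f}.
Reachable from 3fe6450: {2e84099, 3fe6450}.
In cc2bb4f's history but not 3fe6450's: {2bbfb19, 4284e85, 4c88dc4, 507d478, 784580c, 85bde4c, cc2bb4f} — 7 commits.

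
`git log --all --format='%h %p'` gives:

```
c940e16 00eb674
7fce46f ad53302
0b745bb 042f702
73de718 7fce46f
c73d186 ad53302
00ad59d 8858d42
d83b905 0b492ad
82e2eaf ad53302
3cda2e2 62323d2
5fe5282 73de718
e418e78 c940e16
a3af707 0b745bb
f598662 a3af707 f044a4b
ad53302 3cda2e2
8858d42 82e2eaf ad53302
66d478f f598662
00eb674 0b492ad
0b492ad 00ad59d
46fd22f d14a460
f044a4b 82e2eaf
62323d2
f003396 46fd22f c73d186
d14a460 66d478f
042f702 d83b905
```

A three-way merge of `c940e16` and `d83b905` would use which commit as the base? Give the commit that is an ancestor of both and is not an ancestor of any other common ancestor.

0b492ad

Ancestors of c940e16: {00ad59d, 00eb674, 0b492ad, 3cda2e2, 62323d2, 82e2eaf, 8858d42, ad53302, c940e16}.
Ancestors of d83b905: {00ad59d, 0b492ad, 3cda2e2, 62323d2, 82e2eaf, 8858d42, ad53302, d83b905}.
Common ancestors: {00ad59d, 0b492ad, 3cda2e2, 62323d2, 82e2eaf, 8858d42, ad53302}.
Among these, 0b492ad is not an ancestor of any other common ancestor — it is the merge base.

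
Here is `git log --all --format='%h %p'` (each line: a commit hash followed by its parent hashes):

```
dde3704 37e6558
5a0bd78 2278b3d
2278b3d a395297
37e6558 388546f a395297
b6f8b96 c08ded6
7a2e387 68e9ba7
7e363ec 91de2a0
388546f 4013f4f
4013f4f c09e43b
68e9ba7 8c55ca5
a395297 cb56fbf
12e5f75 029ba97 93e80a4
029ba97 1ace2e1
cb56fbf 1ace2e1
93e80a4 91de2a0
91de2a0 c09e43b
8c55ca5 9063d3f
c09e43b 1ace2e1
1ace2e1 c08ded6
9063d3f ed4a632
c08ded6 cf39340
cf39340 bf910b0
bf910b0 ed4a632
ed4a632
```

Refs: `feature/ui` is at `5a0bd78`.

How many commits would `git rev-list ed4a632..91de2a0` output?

6

Reachable from 91de2a0: {1ace2e1, 91de2a0, bf910b0, c08ded6, c09e43b, cf39340, ed4a632}.
Reachable from ed4a632: {ed4a632}.
In 91de2a0's history but not ed4a632's: {1ace2e1, 91de2a0, bf910b0, c08ded6, c09e43b, cf39340} — 6 commits.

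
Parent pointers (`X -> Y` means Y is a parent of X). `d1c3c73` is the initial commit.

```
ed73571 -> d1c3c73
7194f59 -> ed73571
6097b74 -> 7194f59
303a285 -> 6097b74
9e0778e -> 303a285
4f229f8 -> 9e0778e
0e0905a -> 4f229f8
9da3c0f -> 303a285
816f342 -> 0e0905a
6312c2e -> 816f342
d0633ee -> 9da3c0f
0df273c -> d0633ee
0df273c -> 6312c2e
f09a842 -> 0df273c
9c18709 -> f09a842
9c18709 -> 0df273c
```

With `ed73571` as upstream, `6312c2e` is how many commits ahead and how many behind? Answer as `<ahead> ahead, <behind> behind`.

8 ahead, 0 behind

Reachable from 6312c2e: {0e0905a, 303a285, 4f229f8, 6097b74, 6312c2e, 7194f59, 816f342, 9e0778e, d1c3c73, ed73571}.
Reachable from ed73571: {d1c3c73, ed73571}.
Only in 6312c2e's history (ahead): {0e0905a, 303a285, 4f229f8, 6097b74, 6312c2e, 7194f59, 816f342, 9e0778e} — 8.
Only in ed73571's history (behind): {} — 0.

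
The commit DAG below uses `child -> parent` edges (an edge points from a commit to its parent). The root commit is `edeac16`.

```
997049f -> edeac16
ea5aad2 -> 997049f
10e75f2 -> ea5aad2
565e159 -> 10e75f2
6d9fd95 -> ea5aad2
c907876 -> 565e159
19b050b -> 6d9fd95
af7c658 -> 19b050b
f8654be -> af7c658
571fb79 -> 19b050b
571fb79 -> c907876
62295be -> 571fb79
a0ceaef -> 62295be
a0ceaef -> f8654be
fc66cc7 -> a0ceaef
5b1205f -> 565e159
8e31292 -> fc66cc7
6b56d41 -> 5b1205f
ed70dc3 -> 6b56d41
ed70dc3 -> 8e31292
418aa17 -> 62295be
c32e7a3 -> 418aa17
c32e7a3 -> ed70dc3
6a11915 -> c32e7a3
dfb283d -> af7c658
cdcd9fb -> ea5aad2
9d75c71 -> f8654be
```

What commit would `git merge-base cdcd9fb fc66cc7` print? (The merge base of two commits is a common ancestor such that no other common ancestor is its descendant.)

ea5aad2

Ancestors of cdcd9fb: {997049f, cdcd9fb, ea5aad2, edeac16}.
Ancestors of fc66cc7: {10e75f2, 19b050b, 565e159, 571fb79, 62295be, 6d9fd95, 997049f, a0ceaef, af7c658, c907876, ea5aad2, edeac16, f8654be, fc66cc7}.
Common ancestors: {997049f, ea5aad2, edeac16}.
Among these, ea5aad2 is not an ancestor of any other common ancestor — it is the merge base.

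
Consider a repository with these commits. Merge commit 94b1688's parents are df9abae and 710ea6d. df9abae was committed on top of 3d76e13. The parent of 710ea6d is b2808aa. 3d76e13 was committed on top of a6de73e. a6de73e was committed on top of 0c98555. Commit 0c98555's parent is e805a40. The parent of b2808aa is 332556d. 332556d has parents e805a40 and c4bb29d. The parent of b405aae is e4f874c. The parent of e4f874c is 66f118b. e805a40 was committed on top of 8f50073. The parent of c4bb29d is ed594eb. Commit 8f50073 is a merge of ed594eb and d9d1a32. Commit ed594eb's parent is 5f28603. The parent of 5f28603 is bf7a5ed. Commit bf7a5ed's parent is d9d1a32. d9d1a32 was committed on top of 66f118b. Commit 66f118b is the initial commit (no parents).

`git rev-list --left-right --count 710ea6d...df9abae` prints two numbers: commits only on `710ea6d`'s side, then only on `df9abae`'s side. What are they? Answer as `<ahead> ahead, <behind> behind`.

4 ahead, 4 behind

Reachable from 710ea6d: {332556d, 5f28603, 66f118b, 710ea6d, 8f50073, b2808aa, bf7a5ed, c4bb29d, d9d1a32, e805a40, ed594eb}.
Reachable from df9abae: {0c98555, 3d76e13, 5f28603, 66f118b, 8f50073, a6de73e, bf7a5ed, d9d1a32, df9abae, e805a40, ed594eb}.
Only in 710ea6d's history (ahead): {332556d, 710ea6d, b2808aa, c4bb29d} — 4.
Only in df9abae's history (behind): {0c98555, 3d76e13, a6de73e, df9abae} — 4.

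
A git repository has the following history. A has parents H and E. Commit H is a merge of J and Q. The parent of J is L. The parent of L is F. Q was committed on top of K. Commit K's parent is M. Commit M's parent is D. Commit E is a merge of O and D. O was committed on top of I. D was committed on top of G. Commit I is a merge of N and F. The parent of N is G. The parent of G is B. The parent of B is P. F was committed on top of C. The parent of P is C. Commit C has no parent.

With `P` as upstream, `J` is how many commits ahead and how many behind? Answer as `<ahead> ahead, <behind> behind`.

3 ahead, 1 behind

Reachable from J: {C, F, J, L}.
Reachable from P: {C, P}.
Only in J's history (ahead): {F, J, L} — 3.
Only in P's history (behind): {P} — 1.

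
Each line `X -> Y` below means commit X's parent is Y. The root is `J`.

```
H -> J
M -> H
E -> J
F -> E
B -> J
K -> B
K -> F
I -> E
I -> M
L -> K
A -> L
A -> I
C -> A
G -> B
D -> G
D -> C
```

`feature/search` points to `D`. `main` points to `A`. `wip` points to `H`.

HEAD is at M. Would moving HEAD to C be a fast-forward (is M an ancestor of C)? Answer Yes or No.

A fast-forward from M to C is possible iff M is an ancestor of C.
Ancestors of C: {A, B, C, E, F, H, I, J, K, L, M}.
M is among them, so fast-forward is possible.

Yes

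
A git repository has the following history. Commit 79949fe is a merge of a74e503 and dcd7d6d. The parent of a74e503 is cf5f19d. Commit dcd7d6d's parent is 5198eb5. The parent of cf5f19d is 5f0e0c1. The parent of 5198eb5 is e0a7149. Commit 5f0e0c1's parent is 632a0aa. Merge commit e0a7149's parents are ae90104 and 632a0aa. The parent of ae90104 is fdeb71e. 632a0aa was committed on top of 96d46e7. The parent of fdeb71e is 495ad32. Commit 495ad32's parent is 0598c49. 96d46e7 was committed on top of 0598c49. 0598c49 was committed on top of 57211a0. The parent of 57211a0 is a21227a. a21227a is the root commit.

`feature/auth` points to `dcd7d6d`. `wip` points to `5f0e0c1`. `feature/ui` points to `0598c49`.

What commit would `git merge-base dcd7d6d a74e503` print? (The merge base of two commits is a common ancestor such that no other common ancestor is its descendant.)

Ancestors of dcd7d6d: {0598c49, 495ad32, 5198eb5, 57211a0, 632a0aa, 96d46e7, a21227a, ae90104, dcd7d6d, e0a7149, fdeb71e}.
Ancestors of a74e503: {0598c49, 57211a0, 5f0e0c1, 632a0aa, 96d46e7, a21227a, a74e503, cf5f19d}.
Common ancestors: {0598c49, 57211a0, 632a0aa, 96d46e7, a21227a}.
Among these, 632a0aa is not an ancestor of any other common ancestor — it is the merge base.

632a0aa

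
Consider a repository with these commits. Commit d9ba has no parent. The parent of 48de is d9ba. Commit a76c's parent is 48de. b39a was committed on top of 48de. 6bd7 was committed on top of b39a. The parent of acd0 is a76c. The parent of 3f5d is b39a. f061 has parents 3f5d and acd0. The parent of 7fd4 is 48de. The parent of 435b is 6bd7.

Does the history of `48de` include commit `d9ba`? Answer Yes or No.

Ancestors of 48de (commits reachable by following parents): {48de, d9ba}.
d9ba is in that set, so it is an ancestor of 48de.

Yes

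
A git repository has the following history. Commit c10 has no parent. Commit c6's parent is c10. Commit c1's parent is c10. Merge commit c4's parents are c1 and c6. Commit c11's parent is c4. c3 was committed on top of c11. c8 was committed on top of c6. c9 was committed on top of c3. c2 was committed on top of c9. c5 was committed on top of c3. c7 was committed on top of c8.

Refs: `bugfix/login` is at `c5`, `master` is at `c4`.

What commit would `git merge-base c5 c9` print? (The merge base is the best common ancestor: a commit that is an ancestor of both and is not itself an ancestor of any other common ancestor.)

c3

Ancestors of c5: {c1, c10, c11, c3, c4, c5, c6}.
Ancestors of c9: {c1, c10, c11, c3, c4, c6, c9}.
Common ancestors: {c1, c10, c11, c3, c4, c6}.
Among these, c3 is not an ancestor of any other common ancestor — it is the merge base.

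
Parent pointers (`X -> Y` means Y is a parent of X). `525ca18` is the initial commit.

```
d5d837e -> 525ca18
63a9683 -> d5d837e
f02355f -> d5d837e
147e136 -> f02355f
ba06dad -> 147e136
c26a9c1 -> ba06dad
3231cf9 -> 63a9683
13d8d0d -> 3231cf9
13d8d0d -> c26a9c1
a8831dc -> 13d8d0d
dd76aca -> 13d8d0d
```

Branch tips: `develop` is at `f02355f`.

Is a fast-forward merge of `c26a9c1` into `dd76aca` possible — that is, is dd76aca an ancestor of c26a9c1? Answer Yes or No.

No

A fast-forward from dd76aca to c26a9c1 is possible iff dd76aca is an ancestor of c26a9c1.
Ancestors of c26a9c1: {147e136, 525ca18, ba06dad, c26a9c1, d5d837e, f02355f}.
dd76aca is not among them, so fast-forward is not possible.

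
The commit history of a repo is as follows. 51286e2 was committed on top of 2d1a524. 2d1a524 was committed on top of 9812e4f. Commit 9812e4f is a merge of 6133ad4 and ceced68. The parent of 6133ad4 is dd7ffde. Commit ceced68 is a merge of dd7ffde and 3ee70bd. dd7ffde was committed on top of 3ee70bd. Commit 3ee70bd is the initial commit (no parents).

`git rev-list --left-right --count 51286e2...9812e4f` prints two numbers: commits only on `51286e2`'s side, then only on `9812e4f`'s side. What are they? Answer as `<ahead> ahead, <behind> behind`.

2 ahead, 0 behind

Reachable from 51286e2: {2d1a524, 3ee70bd, 51286e2, 6133ad4, 9812e4f, ceced68, dd7ffde}.
Reachable from 9812e4f: {3ee70bd, 6133ad4, 9812e4f, ceced68, dd7ffde}.
Only in 51286e2's history (ahead): {2d1a524, 51286e2} — 2.
Only in 9812e4f's history (behind): {} — 0.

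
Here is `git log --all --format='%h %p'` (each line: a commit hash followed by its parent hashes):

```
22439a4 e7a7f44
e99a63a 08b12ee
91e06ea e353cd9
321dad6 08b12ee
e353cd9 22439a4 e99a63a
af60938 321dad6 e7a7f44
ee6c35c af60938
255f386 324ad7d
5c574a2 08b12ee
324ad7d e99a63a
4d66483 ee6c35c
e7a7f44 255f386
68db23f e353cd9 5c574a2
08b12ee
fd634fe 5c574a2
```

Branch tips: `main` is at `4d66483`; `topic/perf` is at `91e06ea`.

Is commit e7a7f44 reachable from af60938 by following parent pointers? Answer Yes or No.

Yes

Ancestors of af60938 (commits reachable by following parents): {08b12ee, 255f386, 321dad6, 324ad7d, af60938, e7a7f44, e99a63a}.
e7a7f44 is in that set, so it is an ancestor of af60938.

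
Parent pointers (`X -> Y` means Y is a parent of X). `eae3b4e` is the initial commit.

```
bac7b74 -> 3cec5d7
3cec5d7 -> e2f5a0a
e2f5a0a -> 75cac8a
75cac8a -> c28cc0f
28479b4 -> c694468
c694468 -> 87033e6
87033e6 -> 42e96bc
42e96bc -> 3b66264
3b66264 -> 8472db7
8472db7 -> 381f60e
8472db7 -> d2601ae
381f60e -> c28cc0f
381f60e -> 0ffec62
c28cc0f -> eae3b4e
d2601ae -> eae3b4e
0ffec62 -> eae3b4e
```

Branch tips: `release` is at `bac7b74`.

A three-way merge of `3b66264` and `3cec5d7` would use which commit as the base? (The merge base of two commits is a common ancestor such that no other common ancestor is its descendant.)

c28cc0f

Ancestors of 3b66264: {0ffec62, 381f60e, 3b66264, 8472db7, c28cc0f, d2601ae, eae3b4e}.
Ancestors of 3cec5d7: {3cec5d7, 75cac8a, c28cc0f, e2f5a0a, eae3b4e}.
Common ancestors: {c28cc0f, eae3b4e}.
Among these, c28cc0f is not an ancestor of any other common ancestor — it is the merge base.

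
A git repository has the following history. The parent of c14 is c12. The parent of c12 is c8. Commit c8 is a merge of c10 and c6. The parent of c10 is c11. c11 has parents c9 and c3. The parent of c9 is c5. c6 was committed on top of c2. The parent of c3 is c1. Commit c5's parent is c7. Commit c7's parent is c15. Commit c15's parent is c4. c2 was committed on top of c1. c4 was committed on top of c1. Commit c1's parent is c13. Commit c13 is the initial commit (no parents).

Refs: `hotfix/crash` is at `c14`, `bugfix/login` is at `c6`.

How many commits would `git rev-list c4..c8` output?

10

Reachable from c8: {c1, c10, c11, c13, c15, c2, c3, c4, c5, c6, c7, c8, c9}.
Reachable from c4: {c1, c13, c4}.
In c8's history but not c4's: {c10, c11, c15, c2, c3, c5, c6, c7, c8, c9} — 10 commits.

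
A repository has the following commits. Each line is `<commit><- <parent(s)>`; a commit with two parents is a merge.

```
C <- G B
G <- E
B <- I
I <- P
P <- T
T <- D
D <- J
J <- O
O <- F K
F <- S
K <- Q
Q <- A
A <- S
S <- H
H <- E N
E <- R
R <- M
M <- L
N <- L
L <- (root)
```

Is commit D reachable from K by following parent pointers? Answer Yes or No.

No

Ancestors of K: {A, E, H, K, L, M, N, Q, R, S}.
D is not in that set, so it is not an ancestor of K.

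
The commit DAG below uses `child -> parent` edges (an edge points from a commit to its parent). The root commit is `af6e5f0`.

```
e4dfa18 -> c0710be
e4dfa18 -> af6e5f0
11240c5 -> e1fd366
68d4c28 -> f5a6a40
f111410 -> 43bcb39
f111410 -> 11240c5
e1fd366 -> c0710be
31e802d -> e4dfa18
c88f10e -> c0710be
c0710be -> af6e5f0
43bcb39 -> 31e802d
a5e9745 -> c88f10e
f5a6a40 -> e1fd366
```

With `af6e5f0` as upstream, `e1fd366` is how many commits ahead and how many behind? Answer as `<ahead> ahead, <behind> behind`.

Reachable from e1fd366: {af6e5f0, c0710be, e1fd366}.
Reachable from af6e5f0: {af6e5f0}.
Only in e1fd366's history (ahead): {c0710be, e1fd366} — 2.
Only in af6e5f0's history (behind): {} — 0.

2 ahead, 0 behind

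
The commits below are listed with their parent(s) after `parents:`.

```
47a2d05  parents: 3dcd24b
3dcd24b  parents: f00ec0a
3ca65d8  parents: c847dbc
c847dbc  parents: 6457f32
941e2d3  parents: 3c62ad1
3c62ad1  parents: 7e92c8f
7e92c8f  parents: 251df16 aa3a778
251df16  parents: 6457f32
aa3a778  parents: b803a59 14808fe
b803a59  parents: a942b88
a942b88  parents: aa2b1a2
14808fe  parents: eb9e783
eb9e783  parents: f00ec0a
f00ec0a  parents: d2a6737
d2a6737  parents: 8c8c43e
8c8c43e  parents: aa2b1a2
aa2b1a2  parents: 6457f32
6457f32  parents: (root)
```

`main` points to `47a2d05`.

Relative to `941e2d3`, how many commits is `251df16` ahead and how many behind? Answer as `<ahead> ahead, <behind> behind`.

Reachable from 251df16: {251df16, 6457f32}.
Reachable from 941e2d3: {14808fe, 251df16, 3c62ad1, 6457f32, 7e92c8f, 8c8c43e, 941e2d3, a942b88, aa2b1a2, aa3a778, b803a59, d2a6737, eb9e783, f00ec0a}.
Only in 251df16's history (ahead): {} — 0.
Only in 941e2d3's history (behind): {14808fe, 3c62ad1, 7e92c8f, 8c8c43e, 941e2d3, a942b88, aa2b1a2, aa3a778, b803a59, d2a6737, eb9e783, f00ec0a} — 12.

0 ahead, 12 behind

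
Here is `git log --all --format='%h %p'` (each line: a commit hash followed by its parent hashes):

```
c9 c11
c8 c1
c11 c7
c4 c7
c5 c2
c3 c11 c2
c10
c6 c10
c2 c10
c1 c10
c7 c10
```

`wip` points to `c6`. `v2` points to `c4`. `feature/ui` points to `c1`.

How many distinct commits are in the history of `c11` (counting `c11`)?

Walking parent pointers from c11: reachable set = {c10, c11, c7}.
That is 3 commits.

3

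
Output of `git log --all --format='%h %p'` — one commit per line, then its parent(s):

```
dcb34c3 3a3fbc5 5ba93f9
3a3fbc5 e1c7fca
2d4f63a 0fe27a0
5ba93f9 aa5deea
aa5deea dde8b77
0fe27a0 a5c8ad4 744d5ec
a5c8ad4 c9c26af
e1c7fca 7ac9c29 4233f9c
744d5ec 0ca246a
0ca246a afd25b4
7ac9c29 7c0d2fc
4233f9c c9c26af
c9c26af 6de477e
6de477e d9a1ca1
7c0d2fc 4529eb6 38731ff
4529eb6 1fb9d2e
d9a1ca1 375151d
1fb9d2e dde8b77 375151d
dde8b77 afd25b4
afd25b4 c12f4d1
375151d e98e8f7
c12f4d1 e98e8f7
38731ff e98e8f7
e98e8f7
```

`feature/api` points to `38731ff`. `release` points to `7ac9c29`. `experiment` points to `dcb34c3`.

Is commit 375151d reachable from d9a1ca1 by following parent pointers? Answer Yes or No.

Yes

Ancestors of d9a1ca1 (commits reachable by following parents): {375151d, d9a1ca1, e98e8f7}.
375151d is in that set, so it is an ancestor of d9a1ca1.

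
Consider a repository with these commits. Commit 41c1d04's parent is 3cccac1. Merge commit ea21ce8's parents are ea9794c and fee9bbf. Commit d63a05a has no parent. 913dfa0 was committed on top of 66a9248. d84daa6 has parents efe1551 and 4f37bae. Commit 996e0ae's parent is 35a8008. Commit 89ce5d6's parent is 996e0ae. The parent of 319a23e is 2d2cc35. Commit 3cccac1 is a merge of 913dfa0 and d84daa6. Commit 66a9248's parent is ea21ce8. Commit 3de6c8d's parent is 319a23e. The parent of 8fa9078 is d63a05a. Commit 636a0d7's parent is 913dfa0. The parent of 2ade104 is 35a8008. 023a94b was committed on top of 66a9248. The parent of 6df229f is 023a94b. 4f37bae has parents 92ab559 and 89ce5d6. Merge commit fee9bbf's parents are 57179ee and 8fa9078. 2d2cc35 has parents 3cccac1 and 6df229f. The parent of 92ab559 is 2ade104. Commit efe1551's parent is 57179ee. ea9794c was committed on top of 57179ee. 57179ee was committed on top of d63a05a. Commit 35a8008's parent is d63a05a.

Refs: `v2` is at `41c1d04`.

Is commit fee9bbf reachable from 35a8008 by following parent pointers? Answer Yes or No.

No

Ancestors of 35a8008: {35a8008, d63a05a}.
fee9bbf is not in that set, so it is not an ancestor of 35a8008.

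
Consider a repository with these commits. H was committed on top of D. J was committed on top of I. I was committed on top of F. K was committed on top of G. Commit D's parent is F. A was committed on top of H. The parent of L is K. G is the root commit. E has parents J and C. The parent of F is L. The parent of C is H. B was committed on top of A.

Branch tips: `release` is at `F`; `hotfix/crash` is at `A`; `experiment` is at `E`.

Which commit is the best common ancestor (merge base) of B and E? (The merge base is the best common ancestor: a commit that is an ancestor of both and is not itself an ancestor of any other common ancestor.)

H

Ancestors of B: {A, B, D, F, G, H, K, L}.
Ancestors of E: {C, D, E, F, G, H, I, J, K, L}.
Common ancestors: {D, F, G, H, K, L}.
Among these, H is not an ancestor of any other common ancestor — it is the merge base.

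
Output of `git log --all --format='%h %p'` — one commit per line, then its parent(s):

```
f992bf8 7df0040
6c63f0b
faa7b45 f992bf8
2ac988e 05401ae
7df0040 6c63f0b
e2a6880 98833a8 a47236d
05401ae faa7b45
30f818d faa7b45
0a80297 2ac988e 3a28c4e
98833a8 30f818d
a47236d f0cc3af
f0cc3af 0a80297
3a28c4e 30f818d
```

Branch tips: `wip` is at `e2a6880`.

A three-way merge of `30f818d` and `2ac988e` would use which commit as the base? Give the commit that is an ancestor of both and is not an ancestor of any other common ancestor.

Ancestors of 30f818d: {30f818d, 6c63f0b, 7df0040, f992bf8, faa7b45}.
Ancestors of 2ac988e: {05401ae, 2ac988e, 6c63f0b, 7df0040, f992bf8, faa7b45}.
Common ancestors: {6c63f0b, 7df0040, f992bf8, faa7b45}.
Among these, faa7b45 is not an ancestor of any other common ancestor — it is the merge base.

faa7b45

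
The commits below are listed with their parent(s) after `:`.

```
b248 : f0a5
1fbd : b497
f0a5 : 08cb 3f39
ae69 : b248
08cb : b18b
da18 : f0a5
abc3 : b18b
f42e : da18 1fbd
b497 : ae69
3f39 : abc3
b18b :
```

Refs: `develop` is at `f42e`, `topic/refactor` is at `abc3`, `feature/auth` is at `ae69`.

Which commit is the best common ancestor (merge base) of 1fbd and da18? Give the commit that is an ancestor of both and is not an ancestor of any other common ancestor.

Ancestors of 1fbd: {08cb, 1fbd, 3f39, abc3, ae69, b18b, b248, b497, f0a5}.
Ancestors of da18: {08cb, 3f39, abc3, b18b, da18, f0a5}.
Common ancestors: {08cb, 3f39, abc3, b18b, f0a5}.
Among these, f0a5 is not an ancestor of any other common ancestor — it is the merge base.

f0a5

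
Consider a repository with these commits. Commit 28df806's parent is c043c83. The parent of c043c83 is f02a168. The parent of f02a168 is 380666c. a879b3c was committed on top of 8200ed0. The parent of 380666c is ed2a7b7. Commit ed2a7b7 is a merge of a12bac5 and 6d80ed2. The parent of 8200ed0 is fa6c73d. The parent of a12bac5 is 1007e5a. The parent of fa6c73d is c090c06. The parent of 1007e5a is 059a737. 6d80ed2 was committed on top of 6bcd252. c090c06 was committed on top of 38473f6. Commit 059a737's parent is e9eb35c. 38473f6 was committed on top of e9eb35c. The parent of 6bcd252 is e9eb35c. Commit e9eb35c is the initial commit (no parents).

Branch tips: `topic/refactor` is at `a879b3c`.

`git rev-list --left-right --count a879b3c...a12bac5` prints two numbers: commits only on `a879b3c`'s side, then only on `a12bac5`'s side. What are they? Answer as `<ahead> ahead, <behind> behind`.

Reachable from a879b3c: {38473f6, 8200ed0, a879b3c, c090c06, e9eb35c, fa6c73d}.
Reachable from a12bac5: {059a737, 1007e5a, a12bac5, e9eb35c}.
Only in a879b3c's history (ahead): {38473f6, 8200ed0, a879b3c, c090c06, fa6c73d} — 5.
Only in a12bac5's history (behind): {059a737, 1007e5a, a12bac5} — 3.

5 ahead, 3 behind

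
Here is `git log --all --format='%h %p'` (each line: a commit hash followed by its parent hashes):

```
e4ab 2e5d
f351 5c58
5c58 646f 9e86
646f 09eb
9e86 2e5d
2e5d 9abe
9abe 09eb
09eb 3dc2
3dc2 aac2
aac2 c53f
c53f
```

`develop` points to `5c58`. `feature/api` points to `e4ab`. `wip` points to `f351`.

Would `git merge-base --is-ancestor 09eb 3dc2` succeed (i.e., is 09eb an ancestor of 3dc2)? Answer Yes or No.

Ancestors of 3dc2: {3dc2, aac2, c53f}.
09eb is not in that set, so it is not an ancestor of 3dc2.

No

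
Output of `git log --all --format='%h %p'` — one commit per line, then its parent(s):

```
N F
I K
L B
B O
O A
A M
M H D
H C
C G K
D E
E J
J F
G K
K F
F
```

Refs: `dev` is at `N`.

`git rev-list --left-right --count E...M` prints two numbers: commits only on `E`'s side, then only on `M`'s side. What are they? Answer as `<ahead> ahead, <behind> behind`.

Reachable from E: {E, F, J}.
Reachable from M: {C, D, E, F, G, H, J, K, M}.
Only in E's history (ahead): {} — 0.
Only in M's history (behind): {C, D, G, H, K, M} — 6.

0 ahead, 6 behind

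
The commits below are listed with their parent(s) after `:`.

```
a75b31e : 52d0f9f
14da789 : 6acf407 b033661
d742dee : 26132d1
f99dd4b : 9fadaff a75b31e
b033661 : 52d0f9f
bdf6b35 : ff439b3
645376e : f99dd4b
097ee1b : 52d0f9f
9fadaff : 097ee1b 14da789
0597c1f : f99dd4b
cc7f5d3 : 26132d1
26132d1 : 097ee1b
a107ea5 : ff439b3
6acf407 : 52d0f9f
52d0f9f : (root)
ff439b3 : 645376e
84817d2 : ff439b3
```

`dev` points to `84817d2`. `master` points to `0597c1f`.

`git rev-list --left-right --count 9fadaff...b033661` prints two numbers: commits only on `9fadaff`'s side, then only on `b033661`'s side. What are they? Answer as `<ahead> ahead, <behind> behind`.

4 ahead, 0 behind

Reachable from 9fadaff: {097ee1b, 14da789, 52d0f9f, 6acf407, 9fadaff, b033661}.
Reachable from b033661: {52d0f9f, b033661}.
Only in 9fadaff's history (ahead): {097ee1b, 14da789, 6acf407, 9fadaff} — 4.
Only in b033661's history (behind): {} — 0.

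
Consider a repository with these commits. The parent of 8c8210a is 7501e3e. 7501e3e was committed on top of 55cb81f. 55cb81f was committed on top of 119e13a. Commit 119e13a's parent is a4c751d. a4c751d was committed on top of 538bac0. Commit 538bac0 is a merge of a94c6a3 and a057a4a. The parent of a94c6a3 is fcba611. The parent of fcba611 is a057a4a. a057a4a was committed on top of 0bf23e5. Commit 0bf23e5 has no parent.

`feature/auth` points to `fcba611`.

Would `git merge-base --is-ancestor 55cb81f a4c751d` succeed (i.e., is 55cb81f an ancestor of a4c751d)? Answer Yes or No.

No

Ancestors of a4c751d: {0bf23e5, 538bac0, a057a4a, a4c751d, a94c6a3, fcba611}.
55cb81f is not in that set, so it is not an ancestor of a4c751d.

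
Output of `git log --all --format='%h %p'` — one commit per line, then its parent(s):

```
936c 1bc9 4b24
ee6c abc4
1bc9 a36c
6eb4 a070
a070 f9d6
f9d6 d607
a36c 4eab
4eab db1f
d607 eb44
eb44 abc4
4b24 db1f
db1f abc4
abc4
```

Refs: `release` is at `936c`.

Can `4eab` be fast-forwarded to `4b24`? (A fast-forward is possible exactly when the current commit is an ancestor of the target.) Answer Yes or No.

No

A fast-forward from 4eab to 4b24 is possible iff 4eab is an ancestor of 4b24.
Ancestors of 4b24: {4b24, abc4, db1f}.
4eab is not among them, so fast-forward is not possible.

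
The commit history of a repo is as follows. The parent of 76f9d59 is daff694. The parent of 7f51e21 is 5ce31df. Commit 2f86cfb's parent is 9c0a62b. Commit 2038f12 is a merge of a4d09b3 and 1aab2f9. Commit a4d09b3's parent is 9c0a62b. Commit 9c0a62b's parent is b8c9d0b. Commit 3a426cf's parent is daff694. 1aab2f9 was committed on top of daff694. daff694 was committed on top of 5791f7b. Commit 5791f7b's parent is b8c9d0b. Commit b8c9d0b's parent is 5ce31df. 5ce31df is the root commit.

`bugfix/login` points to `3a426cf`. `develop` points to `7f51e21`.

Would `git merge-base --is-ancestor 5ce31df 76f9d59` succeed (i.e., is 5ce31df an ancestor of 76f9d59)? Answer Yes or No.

Yes

Ancestors of 76f9d59 (commits reachable by following parents): {5791f7b, 5ce31df, 76f9d59, b8c9d0b, daff694}.
5ce31df is in that set, so it is an ancestor of 76f9d59.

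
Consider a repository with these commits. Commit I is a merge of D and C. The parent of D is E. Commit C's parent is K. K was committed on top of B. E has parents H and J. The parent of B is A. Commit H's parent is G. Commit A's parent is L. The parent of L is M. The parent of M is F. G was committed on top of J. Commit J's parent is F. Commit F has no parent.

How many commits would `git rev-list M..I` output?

Reachable from I: {A, B, C, D, E, F, G, H, I, J, K, L, M}.
Reachable from M: {F, M}.
In I's history but not M's: {A, B, C, D, E, G, H, I, J, K, L} — 11 commits.

11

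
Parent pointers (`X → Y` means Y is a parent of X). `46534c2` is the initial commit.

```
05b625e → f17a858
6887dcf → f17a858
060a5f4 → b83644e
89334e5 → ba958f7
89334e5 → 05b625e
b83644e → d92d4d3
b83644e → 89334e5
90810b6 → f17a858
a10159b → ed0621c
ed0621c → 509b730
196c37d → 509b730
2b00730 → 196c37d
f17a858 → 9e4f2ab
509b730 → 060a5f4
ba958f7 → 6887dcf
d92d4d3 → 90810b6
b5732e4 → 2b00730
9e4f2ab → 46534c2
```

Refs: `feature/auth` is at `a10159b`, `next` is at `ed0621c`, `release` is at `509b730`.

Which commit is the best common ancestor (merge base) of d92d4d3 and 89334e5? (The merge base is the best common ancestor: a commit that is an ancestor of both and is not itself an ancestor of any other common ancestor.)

f17a858

Ancestors of d92d4d3: {46534c2, 90810b6, 9e4f2ab, d92d4d3, f17a858}.
Ancestors of 89334e5: {05b625e, 46534c2, 6887dcf, 89334e5, 9e4f2ab, ba958f7, f17a858}.
Common ancestors: {46534c2, 9e4f2ab, f17a858}.
Among these, f17a858 is not an ancestor of any other common ancestor — it is the merge base.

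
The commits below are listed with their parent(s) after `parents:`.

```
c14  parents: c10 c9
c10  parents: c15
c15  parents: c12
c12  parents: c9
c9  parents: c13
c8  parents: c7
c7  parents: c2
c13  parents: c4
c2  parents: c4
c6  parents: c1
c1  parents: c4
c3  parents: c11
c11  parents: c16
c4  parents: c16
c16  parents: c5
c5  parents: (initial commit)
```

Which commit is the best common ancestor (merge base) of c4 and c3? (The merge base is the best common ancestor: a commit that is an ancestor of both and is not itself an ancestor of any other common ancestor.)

Ancestors of c4: {c16, c4, c5}.
Ancestors of c3: {c11, c16, c3, c5}.
Common ancestors: {c16, c5}.
Among these, c16 is not an ancestor of any other common ancestor — it is the merge base.

c16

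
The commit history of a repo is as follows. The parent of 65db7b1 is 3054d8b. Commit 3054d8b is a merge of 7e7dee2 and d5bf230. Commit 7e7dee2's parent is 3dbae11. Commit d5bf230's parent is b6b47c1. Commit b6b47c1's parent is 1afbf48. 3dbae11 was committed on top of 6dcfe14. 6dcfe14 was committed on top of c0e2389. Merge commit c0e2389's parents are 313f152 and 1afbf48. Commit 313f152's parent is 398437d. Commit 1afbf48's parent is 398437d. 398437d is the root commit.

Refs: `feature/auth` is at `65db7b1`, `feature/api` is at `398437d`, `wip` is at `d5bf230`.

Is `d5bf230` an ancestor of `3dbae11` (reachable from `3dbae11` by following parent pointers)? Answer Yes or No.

No

Ancestors of 3dbae11: {1afbf48, 313f152, 398437d, 3dbae11, 6dcfe14, c0e2389}.
d5bf230 is not in that set, so it is not an ancestor of 3dbae11.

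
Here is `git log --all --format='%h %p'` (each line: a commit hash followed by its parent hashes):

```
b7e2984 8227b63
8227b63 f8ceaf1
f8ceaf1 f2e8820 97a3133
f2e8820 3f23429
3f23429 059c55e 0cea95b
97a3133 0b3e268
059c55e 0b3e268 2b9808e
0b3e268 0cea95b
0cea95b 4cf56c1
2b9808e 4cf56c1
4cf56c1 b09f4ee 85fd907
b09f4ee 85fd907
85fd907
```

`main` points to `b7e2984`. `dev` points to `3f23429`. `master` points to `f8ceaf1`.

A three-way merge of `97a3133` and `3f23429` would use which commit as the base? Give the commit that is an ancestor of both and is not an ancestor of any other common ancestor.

Ancestors of 97a3133: {0b3e268, 0cea95b, 4cf56c1, 85fd907, 97a3133, b09f4ee}.
Ancestors of 3f23429: {059c55e, 0b3e268, 0cea95b, 2b9808e, 3f23429, 4cf56c1, 85fd907, b09f4ee}.
Common ancestors: {0b3e268, 0cea95b, 4cf56c1, 85fd907, b09f4ee}.
Among these, 0b3e268 is not an ancestor of any other common ancestor — it is the merge base.

0b3e268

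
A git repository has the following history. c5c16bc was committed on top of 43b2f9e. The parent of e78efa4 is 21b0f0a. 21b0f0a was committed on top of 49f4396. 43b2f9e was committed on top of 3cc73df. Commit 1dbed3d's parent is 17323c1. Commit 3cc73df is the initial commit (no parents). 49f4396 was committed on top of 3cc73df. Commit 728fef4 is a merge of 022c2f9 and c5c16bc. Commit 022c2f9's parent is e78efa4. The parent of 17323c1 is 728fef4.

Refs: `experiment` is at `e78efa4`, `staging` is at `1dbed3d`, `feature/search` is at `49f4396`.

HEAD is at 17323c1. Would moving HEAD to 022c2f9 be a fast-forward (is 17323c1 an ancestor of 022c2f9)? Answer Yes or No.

A fast-forward from 17323c1 to 022c2f9 is possible iff 17323c1 is an ancestor of 022c2f9.
Ancestors of 022c2f9: {022c2f9, 21b0f0a, 3cc73df, 49f4396, e78efa4}.
17323c1 is not among them, so fast-forward is not possible.

No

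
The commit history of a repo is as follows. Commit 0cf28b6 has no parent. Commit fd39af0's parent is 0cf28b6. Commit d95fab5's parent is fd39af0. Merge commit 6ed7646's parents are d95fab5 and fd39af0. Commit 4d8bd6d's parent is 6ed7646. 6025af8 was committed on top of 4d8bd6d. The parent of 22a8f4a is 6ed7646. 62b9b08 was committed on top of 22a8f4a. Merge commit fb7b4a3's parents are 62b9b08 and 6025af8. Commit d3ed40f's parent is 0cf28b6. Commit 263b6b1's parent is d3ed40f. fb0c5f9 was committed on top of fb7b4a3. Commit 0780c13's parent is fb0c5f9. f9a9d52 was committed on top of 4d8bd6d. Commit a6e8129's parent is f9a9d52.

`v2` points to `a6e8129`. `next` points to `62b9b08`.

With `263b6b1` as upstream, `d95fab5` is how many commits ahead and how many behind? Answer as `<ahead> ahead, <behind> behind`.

2 ahead, 2 behind

Reachable from d95fab5: {0cf28b6, d95fab5, fd39af0}.
Reachable from 263b6b1: {0cf28b6, 263b6b1, d3ed40f}.
Only in d95fab5's history (ahead): {d95fab5, fd39af0} — 2.
Only in 263b6b1's history (behind): {263b6b1, d3ed40f} — 2.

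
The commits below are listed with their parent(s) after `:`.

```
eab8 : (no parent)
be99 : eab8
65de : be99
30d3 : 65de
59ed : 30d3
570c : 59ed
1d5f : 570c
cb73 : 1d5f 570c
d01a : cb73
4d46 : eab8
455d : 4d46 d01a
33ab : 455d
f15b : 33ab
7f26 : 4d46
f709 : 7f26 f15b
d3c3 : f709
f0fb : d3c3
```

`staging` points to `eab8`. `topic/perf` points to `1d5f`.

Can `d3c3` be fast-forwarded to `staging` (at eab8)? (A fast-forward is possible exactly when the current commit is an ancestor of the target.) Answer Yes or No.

No

A fast-forward from d3c3 to eab8 is possible iff d3c3 is an ancestor of eab8.
Ancestors of eab8: {eab8}.
d3c3 is not among them, so fast-forward is not possible.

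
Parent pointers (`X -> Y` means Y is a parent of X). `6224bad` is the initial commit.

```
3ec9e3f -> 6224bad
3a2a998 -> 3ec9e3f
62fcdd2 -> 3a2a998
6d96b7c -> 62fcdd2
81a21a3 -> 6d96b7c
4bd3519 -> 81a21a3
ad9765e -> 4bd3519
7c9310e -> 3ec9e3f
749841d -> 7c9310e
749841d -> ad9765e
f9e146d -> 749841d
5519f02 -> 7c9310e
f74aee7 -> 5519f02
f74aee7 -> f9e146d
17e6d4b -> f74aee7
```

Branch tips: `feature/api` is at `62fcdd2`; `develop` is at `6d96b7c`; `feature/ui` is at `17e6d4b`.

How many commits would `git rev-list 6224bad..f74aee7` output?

12

Reachable from f74aee7: {3a2a998, 3ec9e3f, 4bd3519, 5519f02, 6224bad, 62fcdd2, 6d96b7c, 749841d, 7c9310e, 81a21a3, ad9765e, f74aee7, f9e146d}.
Reachable from 6224bad: {6224bad}.
In f74aee7's history but not 6224bad's: {3a2a998, 3ec9e3f, 4bd3519, 5519f02, 62fcdd2, 6d96b7c, 749841d, 7c9310e, 81a21a3, ad9765e, f74aee7, f9e146d} — 12 commits.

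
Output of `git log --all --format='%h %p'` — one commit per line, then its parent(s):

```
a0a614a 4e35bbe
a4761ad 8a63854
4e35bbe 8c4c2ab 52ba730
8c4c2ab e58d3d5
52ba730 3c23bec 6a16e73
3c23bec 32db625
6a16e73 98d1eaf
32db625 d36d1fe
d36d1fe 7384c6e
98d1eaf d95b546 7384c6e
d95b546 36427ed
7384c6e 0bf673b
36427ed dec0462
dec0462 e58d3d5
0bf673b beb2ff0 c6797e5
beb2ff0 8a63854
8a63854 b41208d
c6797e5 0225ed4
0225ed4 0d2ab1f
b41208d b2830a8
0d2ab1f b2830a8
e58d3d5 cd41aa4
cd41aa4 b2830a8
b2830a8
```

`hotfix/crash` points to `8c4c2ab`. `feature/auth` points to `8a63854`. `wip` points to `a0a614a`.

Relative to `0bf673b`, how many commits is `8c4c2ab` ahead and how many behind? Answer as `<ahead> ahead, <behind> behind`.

Reachable from 8c4c2ab: {8c4c2ab, b2830a8, cd41aa4, e58d3d5}.
Reachable from 0bf673b: {0225ed4, 0bf673b, 0d2ab1f, 8a63854, b2830a8, b41208d, beb2ff0, c6797e5}.
Only in 8c4c2ab's history (ahead): {8c4c2ab, cd41aa4, e58d3d5} — 3.
Only in 0bf673b's history (behind): {0225ed4, 0bf673b, 0d2ab1f, 8a63854, b41208d, beb2ff0, c6797e5} — 7.

3 ahead, 7 behind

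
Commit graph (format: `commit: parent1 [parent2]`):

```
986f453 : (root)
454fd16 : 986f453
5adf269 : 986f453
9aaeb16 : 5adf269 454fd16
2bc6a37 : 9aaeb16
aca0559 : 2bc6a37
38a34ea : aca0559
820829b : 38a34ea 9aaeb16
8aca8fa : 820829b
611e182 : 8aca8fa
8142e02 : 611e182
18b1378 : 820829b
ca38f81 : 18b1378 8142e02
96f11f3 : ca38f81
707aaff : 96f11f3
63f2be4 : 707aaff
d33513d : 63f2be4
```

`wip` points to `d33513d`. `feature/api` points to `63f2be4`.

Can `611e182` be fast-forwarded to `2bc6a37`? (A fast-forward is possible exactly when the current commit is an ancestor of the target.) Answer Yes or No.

A fast-forward from 611e182 to 2bc6a37 is possible iff 611e182 is an ancestor of 2bc6a37.
Ancestors of 2bc6a37: {2bc6a37, 454fd16, 5adf269, 986f453, 9aaeb16}.
611e182 is not among them, so fast-forward is not possible.

No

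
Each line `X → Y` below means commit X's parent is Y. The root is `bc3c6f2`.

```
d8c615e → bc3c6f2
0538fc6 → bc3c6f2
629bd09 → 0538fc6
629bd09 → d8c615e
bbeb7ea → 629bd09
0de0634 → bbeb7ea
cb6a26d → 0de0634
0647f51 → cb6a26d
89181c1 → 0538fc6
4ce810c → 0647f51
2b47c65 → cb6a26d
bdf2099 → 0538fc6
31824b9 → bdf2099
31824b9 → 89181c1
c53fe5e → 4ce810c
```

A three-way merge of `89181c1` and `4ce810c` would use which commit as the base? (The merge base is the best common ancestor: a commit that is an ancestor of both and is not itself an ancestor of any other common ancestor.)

Ancestors of 89181c1: {0538fc6, 89181c1, bc3c6f2}.
Ancestors of 4ce810c: {0538fc6, 0647f51, 0de0634, 4ce810c, 629bd09, bbeb7ea, bc3c6f2, cb6a26d, d8c615e}.
Common ancestors: {0538fc6, bc3c6f2}.
Among these, 0538fc6 is not an ancestor of any other common ancestor — it is the merge base.

0538fc6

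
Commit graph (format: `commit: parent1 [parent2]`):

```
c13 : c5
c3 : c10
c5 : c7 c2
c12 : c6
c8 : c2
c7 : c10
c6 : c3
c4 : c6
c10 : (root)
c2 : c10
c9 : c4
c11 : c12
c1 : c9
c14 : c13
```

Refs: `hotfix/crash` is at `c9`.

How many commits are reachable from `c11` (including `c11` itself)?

5

Walking parent pointers from c11: reachable set = {c10, c11, c12, c3, c6}.
That is 5 commits.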